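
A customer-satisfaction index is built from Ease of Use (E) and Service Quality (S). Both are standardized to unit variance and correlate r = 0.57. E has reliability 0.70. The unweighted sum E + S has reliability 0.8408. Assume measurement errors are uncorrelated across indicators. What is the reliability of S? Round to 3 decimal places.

0.800

Var(E+S) = 2 + 2·0.57 = 3.140.
True-score variance = ρ_E + ρ_S + 2·0.57, so 0.8408 = (0.70 + ρ_S + 1.14) / 3.140.
ρ_S = 0.8408·3.140 − 0.70 − 1.14 = 0.800.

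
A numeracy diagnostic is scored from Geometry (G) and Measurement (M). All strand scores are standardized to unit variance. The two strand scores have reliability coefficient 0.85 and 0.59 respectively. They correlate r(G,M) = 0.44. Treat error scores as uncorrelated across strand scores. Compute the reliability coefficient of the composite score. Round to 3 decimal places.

0.806

Var(G+M) = 2 + 2·[0.44] = 2 + 0.88 = 2.88.
Because errors are independent across components, Cov(Tᵢ,Tⱼ) = Cov(Xᵢ,Xⱼ); the off-diagonal part of the true-score variance is the same as above.
True-score variance = [0.85 + 0.59] + 0.88 = 1.44 + 0.88 = 2.32.
Reliability = 2.32 / 2.88 = 0.806.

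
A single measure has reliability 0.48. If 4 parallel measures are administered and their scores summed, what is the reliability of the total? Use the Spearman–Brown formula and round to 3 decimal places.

0.787

ρ_k = kρ / (1 + (k−1)ρ) = 4·0.48 / (1 + 3·0.48) = 1.920 / 2.440 = 0.787.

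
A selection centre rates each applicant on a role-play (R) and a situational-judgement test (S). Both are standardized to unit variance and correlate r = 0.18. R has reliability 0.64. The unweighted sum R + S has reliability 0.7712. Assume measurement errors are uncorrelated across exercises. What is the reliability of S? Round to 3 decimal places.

Var(R+S) = 2 + 2·0.18 = 2.360.
True-score variance = ρ_R + ρ_S + 2·0.18, so 0.7712 = (0.64 + ρ_S + 0.36) / 2.360.
ρ_S = 0.7712·2.360 − 0.64 − 0.36 = 0.820.

0.820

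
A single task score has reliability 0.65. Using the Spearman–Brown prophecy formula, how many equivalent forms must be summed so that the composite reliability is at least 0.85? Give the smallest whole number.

4

k ≥ ρ*(1−ρ₁)/(ρ₁(1−ρ*)) = 0.85·0.35 / (0.65·0.15) = 3.051.
Smallest integer k = 4.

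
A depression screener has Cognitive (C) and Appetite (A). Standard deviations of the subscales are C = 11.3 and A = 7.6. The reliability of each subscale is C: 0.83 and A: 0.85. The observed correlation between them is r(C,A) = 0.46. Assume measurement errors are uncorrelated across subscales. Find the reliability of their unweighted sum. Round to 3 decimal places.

Var(C+A) = 11.3² + 7.6² + 2·[11.3·7.6·0.46] = 185.45 + 79.0096 = 264.46.
With uncorrelated errors the cross-covariances are all true-score covariance, so they carry over unchanged; only the diagonal terms shrink to ρᵢσᵢ².
True-score variance = [11.3²·0.83 + 7.6²·0.85] + 79.0096 = 155.079 + 79.0096 = 234.088.
Reliability = 234.088 / 264.46 = 0.885.

0.885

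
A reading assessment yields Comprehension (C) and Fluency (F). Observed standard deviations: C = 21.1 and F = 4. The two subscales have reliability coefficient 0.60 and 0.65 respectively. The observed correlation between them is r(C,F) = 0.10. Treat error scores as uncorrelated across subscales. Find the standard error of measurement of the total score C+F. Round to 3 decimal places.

Var(total) = 461.21 + 16.88 = 478.09.
True-score variance = 277.526 + 16.88 = 294.406, so reliability = 0.6158.
Error variance = 478.09 − 294.406 = 183.684; SEM = √183.684 = 13.553.

13.553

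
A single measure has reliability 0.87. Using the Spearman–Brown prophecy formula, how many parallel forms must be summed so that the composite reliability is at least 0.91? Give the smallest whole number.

k ≥ ρ*(1−ρ₁)/(ρ₁(1−ρ*)) = 0.91·0.13 / (0.87·0.09) = 1.511.
Smallest integer k = 2.

2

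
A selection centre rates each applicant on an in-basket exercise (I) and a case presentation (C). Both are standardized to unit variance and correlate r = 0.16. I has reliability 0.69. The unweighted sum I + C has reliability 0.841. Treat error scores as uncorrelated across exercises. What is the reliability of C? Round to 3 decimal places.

0.941

Var(I+C) = 2 + 2·0.16 = 2.320.
True-score variance = ρ_I + ρ_C + 2·0.16, so 0.841 = (0.69 + ρ_C + 0.32) / 2.320.
ρ_C = 0.841·2.320 − 0.69 − 0.32 = 0.941.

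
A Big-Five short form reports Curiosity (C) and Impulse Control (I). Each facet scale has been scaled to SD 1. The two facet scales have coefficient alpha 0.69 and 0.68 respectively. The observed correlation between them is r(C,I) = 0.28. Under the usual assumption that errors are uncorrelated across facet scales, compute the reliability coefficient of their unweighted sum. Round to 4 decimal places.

0.7539

Var(C+I) = 2 + 2·[0.28] = 2 + 0.56 = 2.56.
With uncorrelated errors the cross-covariances are all true-score covariance, so they carry over unchanged; only the diagonal terms shrink to ρᵢσᵢ².
True-score variance = [0.69 + 0.68] + 0.56 = 1.37 + 0.56 = 1.93.
Reliability = 1.93 / 2.56 = 0.7539.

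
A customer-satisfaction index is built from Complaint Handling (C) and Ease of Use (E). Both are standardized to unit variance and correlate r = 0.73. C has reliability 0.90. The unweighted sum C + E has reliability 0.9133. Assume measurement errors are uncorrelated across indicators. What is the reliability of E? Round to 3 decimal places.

Var(C+E) = 2 + 2·0.73 = 3.460.
True-score variance = ρ_C + ρ_E + 2·0.73, so 0.9133 = (0.90 + ρ_E + 1.46) / 3.460.
ρ_E = 0.9133·3.460 − 0.90 − 1.46 = 0.800.

0.800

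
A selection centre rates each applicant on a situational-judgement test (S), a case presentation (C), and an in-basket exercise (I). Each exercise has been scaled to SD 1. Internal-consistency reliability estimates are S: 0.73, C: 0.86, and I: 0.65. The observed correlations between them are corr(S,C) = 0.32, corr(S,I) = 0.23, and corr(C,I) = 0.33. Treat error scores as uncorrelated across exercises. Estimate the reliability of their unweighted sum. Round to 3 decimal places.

0.840

Var(S+C+I) = 3 + 2·[0.32 + 0.23 + 0.33] = 3 + 1.76 = 4.76.
Because errors are independent across components, Cov(Tᵢ,Tⱼ) = Cov(Xᵢ,Xⱼ); the off-diagonal part of the true-score variance is the same as above.
True-score variance = [0.73 + 0.86 + 0.65] + 1.76 = 2.24 + 1.76 = 4.
Reliability = 4 / 4.76 = 0.840.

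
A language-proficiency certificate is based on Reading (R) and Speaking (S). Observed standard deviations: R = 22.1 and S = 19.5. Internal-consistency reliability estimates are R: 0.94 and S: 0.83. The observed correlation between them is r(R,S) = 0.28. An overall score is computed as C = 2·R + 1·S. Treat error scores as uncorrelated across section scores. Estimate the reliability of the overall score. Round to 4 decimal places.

0.9354

Var(C) = 2²·22.1² + 19.5² + 2·[2·22.1·19.5·0.28] = 2333.89 + 482.664 = 2816.55.
Under uncorrelated errors the observed covariances equal the true-score covariances, so only the own-variance terms attenuate.
True-score variance = [2²·22.1²·0.94 + 19.5²·0.83] + 482.664 = 2152.03 + 482.664 = 2634.69.
Reliability = 2634.69 / 2816.55 = 0.9354.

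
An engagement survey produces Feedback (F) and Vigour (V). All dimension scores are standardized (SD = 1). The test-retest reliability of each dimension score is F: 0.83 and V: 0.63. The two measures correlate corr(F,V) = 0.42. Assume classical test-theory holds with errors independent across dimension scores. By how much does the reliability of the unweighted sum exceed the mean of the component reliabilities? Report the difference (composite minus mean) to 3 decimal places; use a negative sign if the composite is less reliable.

0.080

Var(sum) = 2 + 0.84 = 2.84; true-score variance = 1.46 + 0.84 = 2.3; composite reliability = 0.8099.
Mean component reliability = 0.7300.
Difference = 0.8099 − 0.7300 = 0.080.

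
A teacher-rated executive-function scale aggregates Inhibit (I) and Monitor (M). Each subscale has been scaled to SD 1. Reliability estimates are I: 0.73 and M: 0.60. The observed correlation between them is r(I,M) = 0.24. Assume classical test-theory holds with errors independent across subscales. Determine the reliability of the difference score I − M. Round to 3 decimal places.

0.559

Var(I−M) = 1 + 1 − 2·0.24 = 2 − 0.48 = 1.52.
Because errors are independent across components, Cov(Tᵢ,Tⱼ) = Cov(Xᵢ,Xⱼ); the off-diagonal part of the true-score variance is the same as above.
True-score variance = [0.73 + 0.60] − 0.48 = 1.33 − 0.48 = 0.85.
Reliability = 0.85 / 1.52 = 0.559.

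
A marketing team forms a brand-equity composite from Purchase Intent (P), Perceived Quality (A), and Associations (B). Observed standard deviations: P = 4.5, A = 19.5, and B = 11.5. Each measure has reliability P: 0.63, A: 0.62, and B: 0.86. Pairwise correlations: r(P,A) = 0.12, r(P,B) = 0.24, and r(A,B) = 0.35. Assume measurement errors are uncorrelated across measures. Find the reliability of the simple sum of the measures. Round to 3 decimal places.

0.768

Var(P+A+B) = 4.5² + 19.5² + 11.5² + 2·[4.5·19.5·0.12 + 4.5·11.5·0.24 + 19.5·11.5·0.35] = 532.75 + 202.875 = 735.625.
Under uncorrelated errors the observed covariances equal the true-score covariances, so only the own-variance terms attenuate.
True-score variance = [4.5²·0.63 + 19.5²·0.62 + 11.5²·0.86] + 202.875 = 362.248 + 202.875 = 565.122.
Reliability = 565.122 / 735.625 = 0.768.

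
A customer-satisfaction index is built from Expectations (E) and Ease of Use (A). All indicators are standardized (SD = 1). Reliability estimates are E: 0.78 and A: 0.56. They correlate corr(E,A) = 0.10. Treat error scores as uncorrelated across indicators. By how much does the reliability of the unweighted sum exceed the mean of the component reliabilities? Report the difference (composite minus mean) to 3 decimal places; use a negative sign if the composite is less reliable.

0.030

Var(sum) = 2 + 0.2 = 2.2; true-score variance = 1.34 + 0.2 = 1.54; composite reliability = 0.7000.
Mean component reliability = 0.6700.
Difference = 0.7000 − 0.6700 = 0.030.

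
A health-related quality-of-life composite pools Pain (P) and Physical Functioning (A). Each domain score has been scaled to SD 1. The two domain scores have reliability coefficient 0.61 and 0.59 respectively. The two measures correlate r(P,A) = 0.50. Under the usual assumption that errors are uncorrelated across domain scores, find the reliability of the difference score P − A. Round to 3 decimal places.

Var(P−A) = 1 + 1 − 2·0.50 = 2 − 1 = 1.
With uncorrelated errors the cross-covariances are all true-score covariance, so they carry over unchanged; only the diagonal terms shrink to ρᵢσᵢ².
True-score variance = [0.61 + 0.59] − 1 = 1.2 − 1 = 0.2.
Reliability = 0.2 / 1 = 0.200.

0.200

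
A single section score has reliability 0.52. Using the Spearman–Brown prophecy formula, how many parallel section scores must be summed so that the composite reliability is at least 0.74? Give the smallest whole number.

k ≥ ρ*(1−ρ₁)/(ρ₁(1−ρ*)) = 0.74·0.48 / (0.52·0.26) = 2.627.
Smallest integer k = 3.

3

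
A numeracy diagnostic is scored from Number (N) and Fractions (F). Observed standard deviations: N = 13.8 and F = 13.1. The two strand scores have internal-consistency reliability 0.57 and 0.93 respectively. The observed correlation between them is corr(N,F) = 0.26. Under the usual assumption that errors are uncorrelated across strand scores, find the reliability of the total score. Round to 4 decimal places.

Var(N+F) = 13.8² + 13.1² + 2·[13.8·13.1·0.26] = 362.05 + 94.0056 = 456.056.
Because errors are independent across components, Cov(Tᵢ,Tⱼ) = Cov(Xᵢ,Xⱼ); the off-diagonal part of the true-score variance is the same as above.
True-score variance = [13.8²·0.57 + 13.1²·0.93] + 94.0056 = 268.148 + 94.0056 = 362.154.
Reliability = 362.154 / 456.056 = 0.7941.

0.7941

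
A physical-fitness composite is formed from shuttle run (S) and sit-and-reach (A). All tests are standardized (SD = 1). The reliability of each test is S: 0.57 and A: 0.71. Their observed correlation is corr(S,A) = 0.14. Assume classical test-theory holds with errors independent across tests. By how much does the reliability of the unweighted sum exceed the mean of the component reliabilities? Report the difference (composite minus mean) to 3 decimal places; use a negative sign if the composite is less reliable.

0.044

Var(sum) = 2 + 0.28 = 2.28; true-score variance = 1.28 + 0.28 = 1.56; composite reliability = 0.6842.
Mean component reliability = 0.6400.
Difference = 0.6842 − 0.6400 = 0.044.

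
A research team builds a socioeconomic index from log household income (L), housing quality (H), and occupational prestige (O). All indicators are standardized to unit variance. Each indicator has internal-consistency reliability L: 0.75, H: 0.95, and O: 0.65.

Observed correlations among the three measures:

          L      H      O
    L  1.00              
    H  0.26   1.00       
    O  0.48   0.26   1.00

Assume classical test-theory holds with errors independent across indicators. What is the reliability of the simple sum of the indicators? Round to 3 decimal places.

0.870

Var(L+H+O) = 3 + 2·[0.26 + 0.48 + 0.26] = 3 + 2 = 5.
Under uncorrelated errors the observed covariances equal the true-score covariances, so only the own-variance terms attenuate.
True-score variance = [0.75 + 0.95 + 0.65] + 2 = 2.35 + 2 = 4.35.
Reliability = 4.35 / 5 = 0.870.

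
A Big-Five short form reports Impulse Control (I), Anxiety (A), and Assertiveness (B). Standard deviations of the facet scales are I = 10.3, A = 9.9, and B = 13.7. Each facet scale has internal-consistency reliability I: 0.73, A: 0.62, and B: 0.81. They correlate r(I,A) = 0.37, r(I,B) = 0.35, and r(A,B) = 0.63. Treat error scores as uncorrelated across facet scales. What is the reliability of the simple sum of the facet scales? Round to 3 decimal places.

0.862

Var(I+A+B) = 10.3² + 9.9² + 13.7² + 2·[10.3·9.9·0.37 + 10.3·13.7·0.35 + 9.9·13.7·0.63] = 391.79 + 345.129 = 736.919.
Because errors are independent across components, Cov(Tᵢ,Tⱼ) = Cov(Xᵢ,Xⱼ); the off-diagonal part of the true-score variance is the same as above.
True-score variance = [10.3²·0.73 + 9.9²·0.62 + 13.7²·0.81] + 345.129 = 290.241 + 345.129 = 635.369.
Reliability = 635.369 / 736.919 = 0.862.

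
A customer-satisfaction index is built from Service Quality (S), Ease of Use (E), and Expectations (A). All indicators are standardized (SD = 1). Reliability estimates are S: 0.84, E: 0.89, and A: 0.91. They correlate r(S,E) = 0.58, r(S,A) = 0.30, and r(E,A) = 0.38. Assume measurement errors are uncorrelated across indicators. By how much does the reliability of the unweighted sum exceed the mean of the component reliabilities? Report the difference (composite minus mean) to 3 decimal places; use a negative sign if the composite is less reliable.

Var(sum) = 3 + 2.52 = 5.52; true-score variance = 2.64 + 2.52 = 5.16; composite reliability = 0.9348.
Mean component reliability = 0.8800.
Difference = 0.9348 − 0.8800 = 0.055.

0.055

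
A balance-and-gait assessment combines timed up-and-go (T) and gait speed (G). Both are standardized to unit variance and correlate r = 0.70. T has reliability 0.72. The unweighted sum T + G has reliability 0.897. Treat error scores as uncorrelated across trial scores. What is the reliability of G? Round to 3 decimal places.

0.930

Var(T+G) = 2 + 2·0.70 = 3.400.
True-score variance = ρ_T + ρ_G + 2·0.70, so 0.897 = (0.72 + ρ_G + 1.40) / 3.400.
ρ_G = 0.897·3.400 − 0.72 − 1.40 = 0.930.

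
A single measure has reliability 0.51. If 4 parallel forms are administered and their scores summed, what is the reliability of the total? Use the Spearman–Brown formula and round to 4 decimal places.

0.8063

ρ_k = kρ / (1 + (k−1)ρ) = 4·0.51 / (1 + 3·0.51) = 2.040 / 2.530 = 0.8063.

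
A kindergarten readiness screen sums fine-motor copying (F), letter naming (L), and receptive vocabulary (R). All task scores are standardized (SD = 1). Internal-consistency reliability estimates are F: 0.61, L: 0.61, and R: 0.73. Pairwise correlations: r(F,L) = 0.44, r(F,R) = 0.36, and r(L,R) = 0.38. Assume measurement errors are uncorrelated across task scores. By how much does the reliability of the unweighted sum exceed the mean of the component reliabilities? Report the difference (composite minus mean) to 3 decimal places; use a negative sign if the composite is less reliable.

Var(sum) = 3 + 2.36 = 5.36; true-score variance = 1.95 + 2.36 = 4.31; composite reliability = 0.8041.
Mean component reliability = 0.6500.
Difference = 0.8041 − 0.6500 = 0.154.

0.154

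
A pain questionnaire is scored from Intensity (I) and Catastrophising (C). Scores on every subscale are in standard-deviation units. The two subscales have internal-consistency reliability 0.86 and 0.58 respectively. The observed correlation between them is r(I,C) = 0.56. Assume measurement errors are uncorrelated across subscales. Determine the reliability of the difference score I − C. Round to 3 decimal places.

Var(I−C) = 1 + 1 − 2·0.56 = 2 − 1.12 = 0.88.
Because errors are independent across components, Cov(Tᵢ,Tⱼ) = Cov(Xᵢ,Xⱼ); the off-diagonal part of the true-score variance is the same as above.
True-score variance = [0.86 + 0.58] − 1.12 = 1.44 − 1.12 = 0.32.
Reliability = 0.32 / 0.88 = 0.364.

0.364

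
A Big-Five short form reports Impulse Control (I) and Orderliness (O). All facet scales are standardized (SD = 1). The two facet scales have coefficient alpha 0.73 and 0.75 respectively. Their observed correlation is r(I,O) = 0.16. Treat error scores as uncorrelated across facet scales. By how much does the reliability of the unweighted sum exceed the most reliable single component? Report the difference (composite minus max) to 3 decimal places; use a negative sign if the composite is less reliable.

Var(sum) = 2 + 0.32 = 2.32; true-score variance = 1.48 + 0.32 = 1.8; composite reliability = 0.7759.
Max component reliability = 0.7500.
Difference = 0.7759 − 0.7500 = 0.026.

0.026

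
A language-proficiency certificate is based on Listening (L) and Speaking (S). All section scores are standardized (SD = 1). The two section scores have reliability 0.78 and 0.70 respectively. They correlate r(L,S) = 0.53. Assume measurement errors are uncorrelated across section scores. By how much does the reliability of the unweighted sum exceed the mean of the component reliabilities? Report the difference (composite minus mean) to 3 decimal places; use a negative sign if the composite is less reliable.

Var(sum) = 2 + 1.06 = 3.06; true-score variance = 1.48 + 1.06 = 2.54; composite reliability = 0.8301.
Mean component reliability = 0.7400.
Difference = 0.8301 − 0.7400 = 0.090.

0.090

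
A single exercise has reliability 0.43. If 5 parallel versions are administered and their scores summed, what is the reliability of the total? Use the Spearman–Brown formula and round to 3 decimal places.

ρ_k = kρ / (1 + (k−1)ρ) = 5·0.43 / (1 + 4·0.43) = 2.150 / 2.720 = 0.790.

0.790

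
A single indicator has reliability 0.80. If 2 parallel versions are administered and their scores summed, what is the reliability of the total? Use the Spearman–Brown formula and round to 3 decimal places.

ρ_k = kρ / (1 + (k−1)ρ) = 2·0.80 / (1 + 1·0.80) = 1.600 / 1.800 = 0.889.

0.889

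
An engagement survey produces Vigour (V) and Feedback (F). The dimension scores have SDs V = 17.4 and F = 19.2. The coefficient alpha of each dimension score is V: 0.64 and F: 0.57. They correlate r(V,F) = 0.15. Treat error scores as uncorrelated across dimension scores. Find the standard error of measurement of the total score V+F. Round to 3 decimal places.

Var(total) = 671.4 + 100.224 = 771.624.
True-score variance = 403.891 + 100.224 = 504.115, so reliability = 0.6533.
Error variance = 771.624 − 504.115 = 267.509; SEM = √267.509 = 16.356.

16.356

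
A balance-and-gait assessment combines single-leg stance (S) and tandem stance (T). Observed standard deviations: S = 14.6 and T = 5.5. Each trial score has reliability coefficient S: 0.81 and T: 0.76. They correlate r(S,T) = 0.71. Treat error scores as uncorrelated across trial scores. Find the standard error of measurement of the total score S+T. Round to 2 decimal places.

Var(total) = 243.41 + 114.026 = 357.436.
True-score variance = 195.65 + 114.026 = 309.676, so reliability = 0.8664.
Error variance = 357.436 − 309.676 = 47.7604; SEM = √47.7604 = 6.91.

6.91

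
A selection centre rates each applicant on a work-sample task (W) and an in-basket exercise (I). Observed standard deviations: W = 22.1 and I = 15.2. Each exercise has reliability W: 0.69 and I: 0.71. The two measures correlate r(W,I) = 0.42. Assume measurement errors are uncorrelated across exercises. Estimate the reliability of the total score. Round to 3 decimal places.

0.782

Var(W+I) = 22.1² + 15.2² + 2·[22.1·15.2·0.42] = 719.45 + 282.173 = 1001.62.
With uncorrelated errors the cross-covariances are all true-score covariance, so they carry over unchanged; only the diagonal terms shrink to ρᵢσᵢ².
True-score variance = [22.1²·0.69 + 15.2²·0.71] + 282.173 = 501.041 + 282.173 = 783.214.
Reliability = 783.214 / 1001.62 = 0.782.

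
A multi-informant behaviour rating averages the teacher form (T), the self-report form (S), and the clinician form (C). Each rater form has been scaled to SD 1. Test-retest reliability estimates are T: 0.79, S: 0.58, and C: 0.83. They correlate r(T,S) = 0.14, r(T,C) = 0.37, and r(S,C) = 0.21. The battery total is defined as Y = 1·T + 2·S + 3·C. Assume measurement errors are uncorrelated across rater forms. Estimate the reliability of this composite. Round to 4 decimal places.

Var(Y) = 1 + 2² + 3² + 2·[2·0.14 + 3·0.37 + 6·0.21] = 14 + 5.3 = 19.3.
Because errors are independent across components, Cov(Tᵢ,Tⱼ) = Cov(Xᵢ,Xⱼ); the off-diagonal part of the true-score variance is the same as above.
True-score variance = [0.79 + 2²·0.58 + 3²·0.83] + 5.3 = 10.58 + 5.3 = 15.88.
Reliability = 15.88 / 19.3 = 0.8228.

0.8228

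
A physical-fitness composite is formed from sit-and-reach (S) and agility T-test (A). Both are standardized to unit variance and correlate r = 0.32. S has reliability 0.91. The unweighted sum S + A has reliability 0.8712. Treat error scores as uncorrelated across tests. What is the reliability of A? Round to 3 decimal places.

0.750

Var(S+A) = 2 + 2·0.32 = 2.640.
True-score variance = ρ_S + ρ_A + 2·0.32, so 0.8712 = (0.91 + ρ_A + 0.64) / 2.640.
ρ_A = 0.8712·2.640 − 0.91 − 0.64 = 0.750.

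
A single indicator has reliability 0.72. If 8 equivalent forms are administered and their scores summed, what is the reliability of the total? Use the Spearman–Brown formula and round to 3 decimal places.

0.954

ρ_k = kρ / (1 + (k−1)ρ) = 8·0.72 / (1 + 7·0.72) = 5.760 / 6.040 = 0.954.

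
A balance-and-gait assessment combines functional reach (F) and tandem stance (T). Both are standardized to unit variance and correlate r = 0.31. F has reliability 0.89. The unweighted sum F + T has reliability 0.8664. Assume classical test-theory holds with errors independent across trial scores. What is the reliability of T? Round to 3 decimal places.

0.760

Var(F+T) = 2 + 2·0.31 = 2.620.
True-score variance = ρ_F + ρ_T + 2·0.31, so 0.8664 = (0.89 + ρ_T + 0.62) / 2.620.
ρ_T = 0.8664·2.620 − 0.89 − 0.62 = 0.760.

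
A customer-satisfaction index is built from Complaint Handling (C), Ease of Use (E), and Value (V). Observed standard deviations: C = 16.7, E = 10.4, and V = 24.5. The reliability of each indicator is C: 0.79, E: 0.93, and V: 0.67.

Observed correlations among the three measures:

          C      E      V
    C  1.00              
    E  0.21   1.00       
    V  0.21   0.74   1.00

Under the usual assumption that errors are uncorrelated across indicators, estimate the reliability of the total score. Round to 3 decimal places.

Var(C+E+V) = 16.7² + 10.4² + 24.5² + 2·[16.7·10.4·0.21 + 16.7·24.5·0.21 + 10.4·24.5·0.74] = 987.3 + 621.893 = 1609.19.
Under uncorrelated errors the observed covariances equal the true-score covariances, so only the own-variance terms attenuate.
True-score variance = [16.7²·0.79 + 10.4²·0.93 + 24.5²·0.67] + 621.893 = 723.079 + 621.893 = 1344.97.
Reliability = 1344.97 / 1609.19 = 0.836.

0.836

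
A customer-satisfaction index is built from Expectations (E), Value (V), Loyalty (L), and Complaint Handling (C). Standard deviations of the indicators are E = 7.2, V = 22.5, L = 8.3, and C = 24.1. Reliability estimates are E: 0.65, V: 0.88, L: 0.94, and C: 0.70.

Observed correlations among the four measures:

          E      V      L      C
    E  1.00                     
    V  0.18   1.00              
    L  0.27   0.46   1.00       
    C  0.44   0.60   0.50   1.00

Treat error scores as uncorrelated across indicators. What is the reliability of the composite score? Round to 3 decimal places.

Var(E+V+L+C) = 7.2² + 22.5² + 8.3² + 24.1² + 2·[7.2·22.5·0.18 + 7.2·8.3·0.27 + 7.2·24.1·0.44 + 22.5·8.3·0.46 + 22.5·24.1·0.60 + 8.3·24.1·0.50] = 1207.79 + 1265.83 = 2473.62.
Under uncorrelated errors the observed covariances equal the true-score covariances, so only the own-variance terms attenuate.
True-score variance = [7.2²·0.65 + 22.5²·0.88 + 8.3²·0.94 + 24.1²·0.70] + 1265.83 = 950.52 + 1265.83 = 2216.35.
Reliability = 2216.35 / 2473.62 = 0.896.

0.896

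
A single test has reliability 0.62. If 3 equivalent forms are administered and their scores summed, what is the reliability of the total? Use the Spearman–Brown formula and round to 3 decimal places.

0.830

ρ_k = kρ / (1 + (k−1)ρ) = 3·0.62 / (1 + 2·0.62) = 1.860 / 2.240 = 0.830.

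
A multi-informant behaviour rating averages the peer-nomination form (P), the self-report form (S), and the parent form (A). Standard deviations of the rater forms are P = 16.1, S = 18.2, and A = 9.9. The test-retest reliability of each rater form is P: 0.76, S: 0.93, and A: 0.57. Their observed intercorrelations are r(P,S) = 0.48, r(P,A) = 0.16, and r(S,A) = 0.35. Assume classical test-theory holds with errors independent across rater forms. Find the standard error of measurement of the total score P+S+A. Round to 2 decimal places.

11.29

Var(total) = 688.46 + 458.43 = 1146.89.
True-score variance = 560.918 + 458.43 = 1019.35, so reliability = 0.8888.
Error variance = 1146.89 − 1019.35 = 127.542; SEM = √127.542 = 11.29.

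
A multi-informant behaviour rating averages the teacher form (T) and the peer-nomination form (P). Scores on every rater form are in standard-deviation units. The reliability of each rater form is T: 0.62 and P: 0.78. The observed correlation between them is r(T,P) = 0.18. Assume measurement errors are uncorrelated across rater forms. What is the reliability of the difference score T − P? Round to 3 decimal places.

Var(T−P) = 1 + 1 − 2·0.18 = 2 − 0.36 = 1.64.
Under uncorrelated errors the observed covariances equal the true-score covariances, so only the own-variance terms attenuate.
True-score variance = [0.62 + 0.78] − 0.36 = 1.4 − 0.36 = 1.04.
Reliability = 1.04 / 1.64 = 0.634.

0.634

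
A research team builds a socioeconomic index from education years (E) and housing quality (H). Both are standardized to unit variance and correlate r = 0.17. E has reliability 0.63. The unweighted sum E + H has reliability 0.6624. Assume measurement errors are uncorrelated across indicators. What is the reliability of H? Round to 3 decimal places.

Var(E+H) = 2 + 2·0.17 = 2.340.
True-score variance = ρ_E + ρ_H + 2·0.17, so 0.6624 = (0.63 + ρ_H + 0.34) / 2.340.
ρ_H = 0.6624·2.340 − 0.63 − 0.34 = 0.580.

0.580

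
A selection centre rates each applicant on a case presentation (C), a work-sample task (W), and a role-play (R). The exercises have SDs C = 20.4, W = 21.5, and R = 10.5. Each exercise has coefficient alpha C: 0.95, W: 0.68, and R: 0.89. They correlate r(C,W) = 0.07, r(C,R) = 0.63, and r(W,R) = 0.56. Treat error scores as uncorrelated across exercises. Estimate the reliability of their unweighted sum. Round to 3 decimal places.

0.885

Var(C+W+R) = 20.4² + 21.5² + 10.5² + 2·[20.4·21.5·0.07 + 20.4·10.5·0.63 + 21.5·10.5·0.56] = 988.66 + 584.136 = 1572.8.
Because errors are independent across components, Cov(Tᵢ,Tⱼ) = Cov(Xᵢ,Xⱼ); the off-diagonal part of the true-score variance is the same as above.
True-score variance = [20.4²·0.95 + 21.5²·0.68 + 10.5²·0.89] + 584.136 = 807.804 + 584.136 = 1391.94.
Reliability = 1391.94 / 1572.8 = 0.885.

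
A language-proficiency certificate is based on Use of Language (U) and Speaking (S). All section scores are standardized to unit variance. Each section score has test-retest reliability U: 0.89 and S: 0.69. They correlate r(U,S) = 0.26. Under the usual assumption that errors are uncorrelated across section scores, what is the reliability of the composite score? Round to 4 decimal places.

0.8333

Var(U+S) = 2 + 2·[0.26] = 2 + 0.52 = 2.52.
Because errors are independent across components, Cov(Tᵢ,Tⱼ) = Cov(Xᵢ,Xⱼ); the off-diagonal part of the true-score variance is the same as above.
True-score variance = [0.89 + 0.69] + 0.52 = 1.58 + 0.52 = 2.1.
Reliability = 2.1 / 2.52 = 0.8333.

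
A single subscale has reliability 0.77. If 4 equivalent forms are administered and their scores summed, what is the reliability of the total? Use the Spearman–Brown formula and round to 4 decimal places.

0.9305

ρ_k = kρ / (1 + (k−1)ρ) = 4·0.77 / (1 + 3·0.77) = 3.080 / 3.310 = 0.9305.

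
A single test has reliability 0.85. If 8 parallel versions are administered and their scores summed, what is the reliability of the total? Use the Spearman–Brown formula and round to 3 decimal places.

0.978

ρ_k = kρ / (1 + (k−1)ρ) = 8·0.85 / (1 + 7·0.85) = 6.800 / 6.950 = 0.978.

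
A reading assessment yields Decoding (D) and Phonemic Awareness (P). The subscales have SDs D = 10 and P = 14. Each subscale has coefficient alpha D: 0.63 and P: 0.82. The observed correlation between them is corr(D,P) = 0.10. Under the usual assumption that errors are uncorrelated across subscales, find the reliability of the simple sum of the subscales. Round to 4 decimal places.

Var(D+P) = 10² + 14² + 2·[10·14·0.10] = 296 + 28 = 324.
With uncorrelated errors the cross-covariances are all true-score covariance, so they carry over unchanged; only the diagonal terms shrink to ρᵢσᵢ².
True-score variance = [10²·0.63 + 14²·0.82] + 28 = 223.72 + 28 = 251.72.
Reliability = 251.72 / 324 = 0.7769.

0.7769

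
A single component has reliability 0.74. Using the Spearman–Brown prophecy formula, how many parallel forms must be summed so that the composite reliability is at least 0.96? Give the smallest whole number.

k ≥ ρ*(1−ρ₁)/(ρ₁(1−ρ*)) = 0.96·0.26 / (0.74·0.04) = 8.432.
Smallest integer k = 9.

9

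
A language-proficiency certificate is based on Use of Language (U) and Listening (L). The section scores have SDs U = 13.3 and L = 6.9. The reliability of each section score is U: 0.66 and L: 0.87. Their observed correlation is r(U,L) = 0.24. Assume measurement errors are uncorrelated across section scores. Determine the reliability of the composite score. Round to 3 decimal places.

0.753

Var(U+L) = 13.3² + 6.9² + 2·[13.3·6.9·0.24] = 224.5 + 44.0496 = 268.55.
With uncorrelated errors the cross-covariances are all true-score covariance, so they carry over unchanged; only the diagonal terms shrink to ρᵢσᵢ².
True-score variance = [13.3²·0.66 + 6.9²·0.87] + 44.0496 = 158.168 + 44.0496 = 202.218.
Reliability = 202.218 / 268.55 = 0.753.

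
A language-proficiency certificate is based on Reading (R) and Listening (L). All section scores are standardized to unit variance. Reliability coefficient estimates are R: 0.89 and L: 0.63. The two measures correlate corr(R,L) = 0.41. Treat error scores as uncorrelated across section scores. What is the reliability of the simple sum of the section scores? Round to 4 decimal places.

0.8298

Var(R+L) = 2 + 2·[0.41] = 2 + 0.82 = 2.82.
Because errors are independent across components, Cov(Tᵢ,Tⱼ) = Cov(Xᵢ,Xⱼ); the off-diagonal part of the true-score variance is the same as above.
True-score variance = [0.89 + 0.63] + 0.82 = 1.52 + 0.82 = 2.34.
Reliability = 2.34 / 2.82 = 0.8298.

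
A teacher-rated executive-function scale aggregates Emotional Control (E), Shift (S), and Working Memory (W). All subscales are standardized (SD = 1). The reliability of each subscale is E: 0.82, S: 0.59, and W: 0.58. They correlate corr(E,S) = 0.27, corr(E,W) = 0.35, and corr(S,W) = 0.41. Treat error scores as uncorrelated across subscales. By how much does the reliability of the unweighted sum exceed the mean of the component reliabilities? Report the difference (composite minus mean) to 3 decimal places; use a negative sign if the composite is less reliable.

Var(sum) = 3 + 2.06 = 5.06; true-score variance = 1.99 + 2.06 = 4.05; composite reliability = 0.8004.
Mean component reliability = 0.6633.
Difference = 0.8004 − 0.6633 = 0.137.

0.137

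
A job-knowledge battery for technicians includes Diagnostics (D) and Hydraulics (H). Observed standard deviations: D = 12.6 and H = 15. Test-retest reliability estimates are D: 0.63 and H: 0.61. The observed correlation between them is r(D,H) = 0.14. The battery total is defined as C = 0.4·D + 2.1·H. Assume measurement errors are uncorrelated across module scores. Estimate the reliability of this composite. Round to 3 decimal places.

Var(C) = 0.4²·12.6² + 2.1²·15² + 2·[0.84·12.6·15·0.14] = 1017.65 + 44.4528 = 1062.1.
Under uncorrelated errors the observed covariances equal the true-score covariances, so only the own-variance terms attenuate.
True-score variance = [0.4²·12.6²·0.63 + 2.1²·15²·0.61] + 44.4528 = 621.276 + 44.4528 = 665.728.
Reliability = 665.728 / 1062.1 = 0.627.

0.627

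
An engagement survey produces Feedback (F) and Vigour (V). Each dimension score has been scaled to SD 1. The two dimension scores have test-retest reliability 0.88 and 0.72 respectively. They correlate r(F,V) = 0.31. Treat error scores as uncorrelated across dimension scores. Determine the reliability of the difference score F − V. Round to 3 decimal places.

Var(F−V) = 1 + 1 − 2·0.31 = 2 − 0.62 = 1.38.
With uncorrelated errors the cross-covariances are all true-score covariance, so they carry over unchanged; only the diagonal terms shrink to ρᵢσᵢ².
True-score variance = [0.88 + 0.72] − 0.62 = 1.6 − 0.62 = 0.98.
Reliability = 0.98 / 1.38 = 0.710.

0.710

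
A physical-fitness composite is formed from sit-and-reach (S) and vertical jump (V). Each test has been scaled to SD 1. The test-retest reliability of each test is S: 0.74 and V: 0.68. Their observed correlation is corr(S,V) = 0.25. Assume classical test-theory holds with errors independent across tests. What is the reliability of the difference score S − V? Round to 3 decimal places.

0.613

Var(S−V) = 1 + 1 − 2·0.25 = 2 − 0.5 = 1.5.
Because errors are independent across components, Cov(Tᵢ,Tⱼ) = Cov(Xᵢ,Xⱼ); the off-diagonal part of the true-score variance is the same as above.
True-score variance = [0.74 + 0.68] − 0.5 = 1.42 − 0.5 = 0.92.
Reliability = 0.92 / 1.5 = 0.613.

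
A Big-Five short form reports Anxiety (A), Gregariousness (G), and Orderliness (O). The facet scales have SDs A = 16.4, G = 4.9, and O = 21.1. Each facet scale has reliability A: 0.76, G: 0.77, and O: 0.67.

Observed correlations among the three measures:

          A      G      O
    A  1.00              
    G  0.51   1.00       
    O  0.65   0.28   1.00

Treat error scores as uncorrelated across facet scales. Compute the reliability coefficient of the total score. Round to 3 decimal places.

Var(A+G+O) = 16.4² + 4.9² + 21.1² + 2·[16.4·4.9·0.51 + 16.4·21.1·0.65 + 4.9·21.1·0.28] = 738.18 + 589.718 = 1327.9.
Because errors are independent across components, Cov(Tᵢ,Tⱼ) = Cov(Xᵢ,Xⱼ); the off-diagonal part of the true-score variance is the same as above.
True-score variance = [16.4²·0.76 + 4.9²·0.77 + 21.1²·0.67] + 589.718 = 521.188 + 589.718 = 1110.91.
Reliability = 1110.91 / 1327.9 = 0.837.

0.837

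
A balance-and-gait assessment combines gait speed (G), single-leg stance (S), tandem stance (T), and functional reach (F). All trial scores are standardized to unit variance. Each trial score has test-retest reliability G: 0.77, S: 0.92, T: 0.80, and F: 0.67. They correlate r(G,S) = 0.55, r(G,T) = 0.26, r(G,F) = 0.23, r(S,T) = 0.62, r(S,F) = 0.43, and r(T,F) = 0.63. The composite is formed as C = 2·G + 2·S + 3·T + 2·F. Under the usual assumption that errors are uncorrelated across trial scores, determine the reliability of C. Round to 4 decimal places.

Var(C) = 2² + 2² + 3² + 2² + 2·[4·0.55 + 6·0.26 + 4·0.23 + 6·0.62 + 4·0.43 + 6·0.63] = 21 + 27.8 = 48.8.
Under uncorrelated errors the observed covariances equal the true-score covariances, so only the own-variance terms attenuate.
True-score variance = [2²·0.77 + 2²·0.92 + 3²·0.80 + 2²·0.67] + 27.8 = 16.64 + 27.8 = 44.44.
Reliability = 44.44 / 48.8 = 0.9107.

0.9107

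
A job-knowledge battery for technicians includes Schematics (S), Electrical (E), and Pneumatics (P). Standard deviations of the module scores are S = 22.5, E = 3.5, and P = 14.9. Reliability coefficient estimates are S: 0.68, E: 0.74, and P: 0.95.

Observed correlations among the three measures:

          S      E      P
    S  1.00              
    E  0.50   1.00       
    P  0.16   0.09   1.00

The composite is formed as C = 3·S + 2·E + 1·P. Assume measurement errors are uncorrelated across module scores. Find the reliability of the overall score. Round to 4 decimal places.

Var(C) = 3²·22.5² + 2²·3.5² + 14.9² + 2·[6·22.5·3.5·0.50 + 3·22.5·14.9·0.16 + 2·3.5·14.9·0.09] = 4827.26 + 813.114 = 5640.37.
With uncorrelated errors the cross-covariances are all true-score covariance, so they carry over unchanged; only the diagonal terms shrink to ρᵢσᵢ².
True-score variance = [3²·22.5²·0.68 + 2²·3.5²·0.74 + 14.9²·0.95] + 813.114 = 3345.42 + 813.114 = 4158.53.
Reliability = 4158.53 / 5640.37 = 0.7373.

0.7373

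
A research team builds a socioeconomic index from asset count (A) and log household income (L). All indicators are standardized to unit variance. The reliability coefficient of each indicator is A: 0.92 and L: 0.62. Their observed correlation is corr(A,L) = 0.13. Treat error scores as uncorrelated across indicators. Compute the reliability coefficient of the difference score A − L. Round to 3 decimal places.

0.736

Var(A−L) = 1 + 1 − 2·0.13 = 2 − 0.26 = 1.74.
Because errors are independent across components, Cov(Tᵢ,Tⱼ) = Cov(Xᵢ,Xⱼ); the off-diagonal part of the true-score variance is the same as above.
True-score variance = [0.92 + 0.62] − 0.26 = 1.54 − 0.26 = 1.28.
Reliability = 1.28 / 1.74 = 0.736.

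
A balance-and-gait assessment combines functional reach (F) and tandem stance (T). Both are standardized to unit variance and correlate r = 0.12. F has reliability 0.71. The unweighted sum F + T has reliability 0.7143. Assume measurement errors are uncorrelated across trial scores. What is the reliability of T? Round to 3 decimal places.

Var(F+T) = 2 + 2·0.12 = 2.240.
True-score variance = ρ_F + ρ_T + 2·0.12, so 0.7143 = (0.71 + ρ_T + 0.24) / 2.240.
ρ_T = 0.7143·2.240 − 0.71 − 0.24 = 0.650.

0.650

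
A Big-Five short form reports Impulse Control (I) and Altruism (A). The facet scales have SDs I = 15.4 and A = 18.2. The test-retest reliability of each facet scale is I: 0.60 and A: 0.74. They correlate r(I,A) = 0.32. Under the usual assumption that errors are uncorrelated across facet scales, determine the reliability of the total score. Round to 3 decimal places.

0.758

Var(I+A) = 15.4² + 18.2² + 2·[15.4·18.2·0.32] = 568.4 + 179.379 = 747.779.
With uncorrelated errors the cross-covariances are all true-score covariance, so they carry over unchanged; only the diagonal terms shrink to ρᵢσᵢ².
True-score variance = [15.4²·0.60 + 18.2²·0.74] + 179.379 = 387.414 + 179.379 = 566.793.
Reliability = 566.793 / 747.779 = 0.758.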